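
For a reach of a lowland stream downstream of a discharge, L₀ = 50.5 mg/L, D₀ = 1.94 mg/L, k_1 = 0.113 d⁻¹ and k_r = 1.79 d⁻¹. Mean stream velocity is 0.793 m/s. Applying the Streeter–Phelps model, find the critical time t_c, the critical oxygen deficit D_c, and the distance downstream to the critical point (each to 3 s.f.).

t_c ≈ 1.14 d; D_c ≈ 2.80 mg/L; x_c ≈ 78.4 km

t_c = [1/(k_r−k_1)] ln[(k_r/k_1)(1 − D₀(k_r−k_1)/(k_1 L₀))]
= [1/(1.79−0.113)] ln[(1.79/0.113)(1 − 1.94×1.677/(0.113×50.5))]
= (1/1.677) ln[15.84 × 0.4299] = 0.5963 × ln(6.810) = 0.5963 × 1.918 = 1.144 d.
D_c = (k_1/k_r) L₀ e^(−k_1 t_c) = (0.113/1.79) × 50.5 × e^(−0.113×1.144) = 0.06313 × 50.5 × 0.8787 = 2.801 mg/L.
x_c = v t_c = 0.793 m/s × 1.144 d × 86400 s/d = 78380 m ≈ 78.4 km.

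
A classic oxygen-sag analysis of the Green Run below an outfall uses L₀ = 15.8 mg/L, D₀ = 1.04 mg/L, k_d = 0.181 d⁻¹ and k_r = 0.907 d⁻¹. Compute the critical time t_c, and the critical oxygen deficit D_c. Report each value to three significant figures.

t_c ≈ 1.80 d; D_c ≈ 2.28 mg/L

With k_r/k_d = 5.011 and 1 − D₀(k_r−k_d)/(k_d L₀) = 0.7360,
t_c = ln(5.011 × 0.7360) / (0.907 − 0.181) = ln(3.688) / 0.7260 = 1.305/0.7260 = 1.798 d.
D_c = (k_d/k_r) L₀ e^(−k_d t_c) = (0.181/0.907) × 15.8 × e^(−0.181×1.798) = 0.1996 × 15.8 × 0.7223 = 2.277 mg/L.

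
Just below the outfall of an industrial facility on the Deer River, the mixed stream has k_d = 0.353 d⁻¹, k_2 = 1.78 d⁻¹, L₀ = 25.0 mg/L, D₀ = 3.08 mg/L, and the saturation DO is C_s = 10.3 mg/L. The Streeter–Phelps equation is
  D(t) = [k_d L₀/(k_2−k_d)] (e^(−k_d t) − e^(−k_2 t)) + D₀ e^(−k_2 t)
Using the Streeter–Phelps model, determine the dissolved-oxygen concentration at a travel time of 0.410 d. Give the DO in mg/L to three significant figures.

DO ≈ 6.45 mg/L

k_d L₀/(k_2−k_d) = 0.353×25.0/(1.78−0.353) = 8.825/1.427 = 6.184 mg/L.
e^(−k_d t) = e^(−0.353×0.4100) = 0.8653; e^(−k_2 t) = e^(−1.78×0.4100) = 0.4820.
D = 6.184 × (0.8653 − 0.4820) + 3.08 × 0.4820 = 2.370 + 1.485 = 3.855 mg/L.
DO = C_s − D = 10.3 − 3.855 = 6.445 mg/L.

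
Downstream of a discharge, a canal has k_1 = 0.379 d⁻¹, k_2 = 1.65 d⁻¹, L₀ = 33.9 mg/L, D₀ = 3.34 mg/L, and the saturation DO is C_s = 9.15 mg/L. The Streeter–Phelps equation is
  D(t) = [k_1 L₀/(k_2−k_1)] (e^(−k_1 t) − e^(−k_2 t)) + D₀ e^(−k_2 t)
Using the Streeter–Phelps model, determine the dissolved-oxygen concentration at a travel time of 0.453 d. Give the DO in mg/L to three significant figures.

DO ≈ 3.84 mg/L

k_1 L₀/(k_2−k_1) = 0.379×33.9/(1.65−0.379) = 12.85/1.271 = 10.11 mg/L.
e^(−k_1 t) = e^(−0.379×0.4530) = 0.8422; e^(−k_2 t) = e^(−1.65×0.4530) = 0.4736.
D = 10.11 × (0.8422 − 0.4736) + 3.34 × 0.4736 = 3.727 + 1.582 = 5.308 mg/L.
DO = C_s − D = 9.15 − 5.308 = 3.842 mg/L.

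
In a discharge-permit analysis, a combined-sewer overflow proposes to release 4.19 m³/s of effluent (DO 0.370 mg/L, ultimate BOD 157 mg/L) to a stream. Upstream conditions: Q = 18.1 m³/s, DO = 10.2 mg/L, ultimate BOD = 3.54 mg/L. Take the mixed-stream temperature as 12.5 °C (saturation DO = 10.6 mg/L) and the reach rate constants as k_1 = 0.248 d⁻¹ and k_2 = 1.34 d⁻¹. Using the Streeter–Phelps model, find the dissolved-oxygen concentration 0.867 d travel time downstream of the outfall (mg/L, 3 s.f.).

Mixed DO = (18.1×10.2 + 4.19×0.370)/(18.1+4.19) = 186.2/22.29 = 8.352 mg/L.
Mixed L₀ = (18.1×3.54 + 4.19×157)/(22.29) = 721.9/22.29 = 32.39 mg/L.
Initial deficit D₀ = C_s − DO₀ = 10.6 − 8.352 = 2.248 mg/L.
D(0.867) = [0.248×32.39/(1.34−0.248)](e^(−0.248×0.867) − e^(−1.34×0.867)) + 2.248 e^(−1.34×0.867)
= 7.355 × (0.8065 − 0.3129) + 2.248 × 0.3129 = 4.334 mg/L.
DO = 10.6 − 4.334 = 6.266 mg/L.

DO ≈ 6.27 mg/L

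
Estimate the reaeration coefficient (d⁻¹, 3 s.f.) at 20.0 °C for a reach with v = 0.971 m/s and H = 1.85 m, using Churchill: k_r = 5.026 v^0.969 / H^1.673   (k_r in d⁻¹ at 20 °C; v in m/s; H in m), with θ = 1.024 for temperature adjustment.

k_r ≈ 1.75 d⁻¹

k_r(20) = 5.026 × 0.971^0.969 / 1.85^1.673 = 5.026 × 0.9719 / 2.799 = 1.745 d⁻¹.
k_r(20.0) = 1.745 × 1.024^(20.0−20) = 1.745 × 1.000 = 1.745 d⁻¹.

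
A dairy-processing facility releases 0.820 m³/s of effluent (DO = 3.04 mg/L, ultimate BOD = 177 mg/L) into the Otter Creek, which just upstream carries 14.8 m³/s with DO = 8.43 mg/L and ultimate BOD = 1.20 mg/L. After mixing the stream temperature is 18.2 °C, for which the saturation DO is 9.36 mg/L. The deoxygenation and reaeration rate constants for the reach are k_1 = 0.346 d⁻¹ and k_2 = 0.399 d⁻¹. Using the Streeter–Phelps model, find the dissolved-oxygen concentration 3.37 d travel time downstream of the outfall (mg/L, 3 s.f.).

Mixed DO = (14.8×8.43 + 0.820×3.04)/(14.8+0.820) = 127.3/15.62 = 8.147 mg/L.
Mixed L₀ = (14.8×1.20 + 0.820×177)/(15.62) = 162.9/15.62 = 10.43 mg/L.
Initial deficit D₀ = C_s − DO₀ = 9.36 − 8.147 = 1.213 mg/L.
D(3.37) = [0.346×10.43/(0.399−0.346)](e^(−0.346×3.37) − e^(−0.399×3.37)) + 1.213 e^(−0.399×3.37)
= 68.08 × (0.3116 − 0.2606) + 1.213 × 0.2606 = 3.786 mg/L.
DO = 9.36 − 3.786 = 5.574 mg/L.

DO ≈ 5.57 mg/L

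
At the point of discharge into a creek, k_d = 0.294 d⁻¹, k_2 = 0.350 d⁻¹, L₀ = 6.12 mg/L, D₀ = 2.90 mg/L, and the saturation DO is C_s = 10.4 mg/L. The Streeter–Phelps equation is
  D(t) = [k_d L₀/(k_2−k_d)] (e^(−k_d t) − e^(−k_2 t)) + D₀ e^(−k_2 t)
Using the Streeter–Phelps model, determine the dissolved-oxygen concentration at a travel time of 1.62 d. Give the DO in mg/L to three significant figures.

k_d L₀/(k_2−k_d) = 0.294×6.12/(0.350−0.294) = 1.799/0.05600 = 32.13 mg/L.
e^(−k_d t) = e^(−0.294×1.620) = 0.6211; e^(−k_2 t) = e^(−0.350×1.620) = 0.5672.
D = 32.13 × (0.6211 − 0.5672) + 2.90 × 0.5672 = 1.731 + 1.645 = 3.376 mg/L.
DO = C_s − D = 10.4 − 3.376 = 7.024 mg/L.

DO ≈ 7.02 mg/L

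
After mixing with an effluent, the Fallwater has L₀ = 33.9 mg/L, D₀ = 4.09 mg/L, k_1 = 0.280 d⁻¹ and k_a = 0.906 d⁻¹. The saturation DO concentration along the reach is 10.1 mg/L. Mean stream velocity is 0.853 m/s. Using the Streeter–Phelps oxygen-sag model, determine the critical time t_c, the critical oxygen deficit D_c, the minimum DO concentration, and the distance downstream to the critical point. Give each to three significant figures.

t_c ≈ 1.37 d; D_c ≈ 7.13 mg/L; min DO ≈ 2.97 mg/L; x_c ≈ 101 km

With k_a/k_1 = 3.236 and 1 − D₀(k_a−k_1)/(k_1 L₀) = 0.7303,
t_c = ln(3.236 × 0.7303) / (0.906 − 0.280) = ln(2.363) / 0.6260 = 0.8599/0.6260 = 1.374 d.
D_c = (k_1/k_a) L₀ e^(−k_1 t_c) = (0.280/0.906) × 33.9 × e^(−0.280×1.374) = 0.3091 × 33.9 × 0.6807 = 7.132 mg/L.
Minimum DO = C_s − D_c = 10.1 − 7.132 = 2.968 mg/L.
x_c = v t_c = 0.853 m/s × 1.374 d × 86400 s/d = 101200 m ≈ 101 km.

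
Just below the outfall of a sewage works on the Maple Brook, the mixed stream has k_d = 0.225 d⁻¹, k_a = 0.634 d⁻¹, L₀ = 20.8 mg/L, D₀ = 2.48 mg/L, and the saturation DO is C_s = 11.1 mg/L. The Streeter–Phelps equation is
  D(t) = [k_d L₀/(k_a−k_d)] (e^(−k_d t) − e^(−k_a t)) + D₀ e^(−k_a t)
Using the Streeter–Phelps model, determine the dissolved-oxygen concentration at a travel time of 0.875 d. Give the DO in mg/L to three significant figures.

k_d L₀/(k_a−k_d) = 0.225×20.8/(0.634−0.225) = 4.680/0.4090 = 11.44 mg/L.
e^(−k_d t) = e^(−0.225×0.8750) = 0.8213; e^(−k_a t) = e^(−0.634×0.8750) = 0.5742.
D = 11.44 × (0.8213 − 0.5742) + 2.48 × 0.5742 = 2.827 + 1.424 = 4.251 mg/L.
DO = C_s − D = 11.1 − 4.251 = 6.849 mg/L.

DO ≈ 6.85 mg/L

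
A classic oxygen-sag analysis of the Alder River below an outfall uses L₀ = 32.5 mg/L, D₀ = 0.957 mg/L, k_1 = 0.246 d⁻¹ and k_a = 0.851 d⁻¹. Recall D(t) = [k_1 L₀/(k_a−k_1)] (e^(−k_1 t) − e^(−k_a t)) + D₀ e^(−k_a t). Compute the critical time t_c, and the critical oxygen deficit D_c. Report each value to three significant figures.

t_c ≈ 1.93 d; D_c ≈ 5.85 mg/L

t_c = [1/(k_a−k_1)] ln[(k_a/k_1)(1 − D₀(k_a−k_1)/(k_1 L₀))]
= [1/(0.851−0.246)] ln[(0.851/0.246)(1 − 0.957×0.6050/(0.246×32.5))]
= (1/0.6050) ln[3.459 × 0.9276] = 1.653 × ln(3.209) = 1.653 × 1.166 = 1.927 d.
D_c = (k_1/k_a) L₀ e^(−k_1 t_c) = (0.246/0.851) × 32.5 × e^(−0.246×1.927) = 0.2891 × 32.5 × 0.6225 = 5.848 mg/L.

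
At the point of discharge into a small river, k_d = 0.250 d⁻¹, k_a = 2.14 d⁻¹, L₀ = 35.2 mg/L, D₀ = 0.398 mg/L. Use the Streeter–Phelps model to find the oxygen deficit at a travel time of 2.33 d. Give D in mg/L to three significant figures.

D ≈ 2.57 mg/L

k_d L₀/(k_a−k_d) = 0.250×35.2/(2.14−0.250) = 8.800/1.890 = 4.656 mg/L.
e^(−k_d t) = e^(−0.250×2.330) = 0.5585; e^(−k_a t) = e^(−2.14×2.330) = 0.006832.
D = 4.656 × (0.5585 − 0.006832) + 0.398 × 0.006832 = 2.569 + 0.002719 = 2.571 mg/L.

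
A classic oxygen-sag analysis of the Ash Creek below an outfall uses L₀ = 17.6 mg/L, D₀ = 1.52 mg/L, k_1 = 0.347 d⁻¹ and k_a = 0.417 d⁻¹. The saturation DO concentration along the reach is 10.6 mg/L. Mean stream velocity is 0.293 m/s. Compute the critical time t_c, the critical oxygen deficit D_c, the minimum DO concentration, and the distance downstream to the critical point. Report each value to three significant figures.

With k_a/k_1 = 1.202 and 1 − D₀(k_a−k_1)/(k_1 L₀) = 0.9826,
t_c = ln(1.202 × 0.9826) / (0.417 − 0.347) = ln(1.181) / 0.07000 = 0.1662/0.07000 = 2.374 d.
D_c = (k_1/k_a) L₀ e^(−k_1 t_c) = (0.347/0.417) × 17.6 × e^(−0.347×2.374) = 0.8321 × 17.6 × 0.4388 = 6.426 mg/L.
Minimum DO = C_s − D_c = 10.6 − 6.426 = 4.174 mg/L.
x_c = v t_c = 0.293 m/s × 2.374 d × 86400 s/d = 60100 m ≈ 60.1 km.

t_c ≈ 2.37 d; D_c ≈ 6.43 mg/L; min DO ≈ 4.17 mg/L; x_c ≈ 60.1 km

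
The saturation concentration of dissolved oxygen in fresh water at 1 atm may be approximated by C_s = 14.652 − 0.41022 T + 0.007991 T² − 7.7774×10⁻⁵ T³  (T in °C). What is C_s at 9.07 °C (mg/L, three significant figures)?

C_s = 14.652 − 0.41022×9.07 + 0.007991×9.07² − 7.7774×10⁻⁵×9.07³ = 11.53 mg/L.

C_s ≈ 11.5 mg/L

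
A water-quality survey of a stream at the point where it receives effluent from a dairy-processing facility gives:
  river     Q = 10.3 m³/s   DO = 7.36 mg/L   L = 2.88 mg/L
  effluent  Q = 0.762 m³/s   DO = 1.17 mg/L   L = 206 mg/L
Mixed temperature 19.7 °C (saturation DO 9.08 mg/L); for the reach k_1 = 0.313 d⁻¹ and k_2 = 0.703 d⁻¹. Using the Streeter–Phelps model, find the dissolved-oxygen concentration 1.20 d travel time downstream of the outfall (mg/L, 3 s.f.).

DO ≈ 4.68 mg/L

Mixed DO = (10.3×7.36 + 0.762×1.17)/(10.3+0.762) = 76.70/11.06 = 6.934 mg/L.
Mixed L₀ = (10.3×2.88 + 0.762×206)/(11.06) = 186.6/11.06 = 16.87 mg/L.
Initial deficit D₀ = C_s − DO₀ = 9.08 − 6.934 = 2.146 mg/L.
D(1.20) = [0.313×16.87/(0.703−0.313)](e^(−0.313×1.20) − e^(−0.703×1.20)) + 2.146 e^(−0.703×1.20)
= 13.54 × (0.6869 − 0.4302) + 2.146 × 0.4302 = 4.399 mg/L.
DO = 9.08 − 4.399 = 4.681 mg/L.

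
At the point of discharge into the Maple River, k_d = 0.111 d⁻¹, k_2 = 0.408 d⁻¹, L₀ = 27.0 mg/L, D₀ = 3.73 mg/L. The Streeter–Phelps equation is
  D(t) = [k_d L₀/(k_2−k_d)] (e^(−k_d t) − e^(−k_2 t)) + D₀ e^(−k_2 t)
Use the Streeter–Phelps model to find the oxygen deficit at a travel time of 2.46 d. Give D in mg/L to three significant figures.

k_d L₀/(k_2−k_d) = 0.111×27.0/(0.408−0.111) = 2.997/0.2970 = 10.09 mg/L.
e^(−k_d t) = e^(−0.111×2.460) = 0.7610; e^(−k_2 t) = e^(−0.408×2.460) = 0.3665.
D = 10.09 × (0.7610 − 0.3665) + 3.73 × 0.3665 = 3.981 + 1.367 = 5.348 mg/L.

D ≈ 5.35 mg/L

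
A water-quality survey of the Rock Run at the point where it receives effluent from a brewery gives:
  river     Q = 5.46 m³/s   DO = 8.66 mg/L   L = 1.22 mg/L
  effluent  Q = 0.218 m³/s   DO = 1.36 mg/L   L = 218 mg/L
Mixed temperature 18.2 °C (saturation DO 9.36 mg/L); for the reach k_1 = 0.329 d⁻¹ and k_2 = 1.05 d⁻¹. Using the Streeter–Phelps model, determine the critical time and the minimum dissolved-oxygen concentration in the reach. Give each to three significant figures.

Mixed DO = (5.46×8.66 + 0.218×1.36)/(5.46+0.218) = 47.58/5.678 = 8.380 mg/L.
Mixed L₀ = (5.46×1.22 + 0.218×218)/(5.678) = 54.19/5.678 = 9.543 mg/L.
Initial deficit D₀ = C_s − DO₀ = 9.36 − 8.380 = 0.9803 mg/L.
t_c = (1/0.7210) ln[(1.05/0.329)(1 − 0.9803×0.7210/(0.329×9.543))] = 1.387 × ln(2.473) = 1.256 d.
D_c = (0.329/1.05) × 9.543 × e^(−0.329×1.256) = 0.3133 × 9.543 × 0.6616 = 1.978 mg/L.
Minimum DO = 9.36 − 1.978 = 7.382 mg/L.

t_c ≈ 1.26 d; minimum DO ≈ 7.38 mg/L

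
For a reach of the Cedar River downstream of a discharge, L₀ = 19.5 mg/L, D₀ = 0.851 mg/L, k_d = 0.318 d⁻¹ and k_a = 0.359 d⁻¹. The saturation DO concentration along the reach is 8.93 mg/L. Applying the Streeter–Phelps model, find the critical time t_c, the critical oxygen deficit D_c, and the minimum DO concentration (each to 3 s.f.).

t_c ≈ 2.82 d; D_c ≈ 7.04 mg/L; min DO ≈ 1.89 mg/L

At the critical point dD/dt = 0, so k_d L₀ e^(−k_d t) = k_a D. Substituting D(t) from the Streeter–Phelps equation and solving for t gives
t_c = ln[(k_a/k_d)(1 − D₀(k_a−k_d)/(k_d L₀))] / (k_a−k_d).
Here k_a−k_d = 0.04100 d⁻¹ and 1 − D₀(k_a−k_d)/(k_d L₀) = 1 − 0.851×0.04100/(0.318×19.5) = 0.9944, so
t_c = ln(1.129 × 0.9944) / 0.04100 = 0.1156 / 0.04100 = 2.820 d.
L(t_c) = L₀ e^(−k_d t_c) = 19.5 × 0.4079 = 7.953 mg/L, and at the critical point k_a D_c = k_d L, so D_c = (0.318/0.359) × 7.953 = 7.045 mg/L.
Minimum DO = C_s − D_c = 8.93 − 7.045 = 1.885 mg/L.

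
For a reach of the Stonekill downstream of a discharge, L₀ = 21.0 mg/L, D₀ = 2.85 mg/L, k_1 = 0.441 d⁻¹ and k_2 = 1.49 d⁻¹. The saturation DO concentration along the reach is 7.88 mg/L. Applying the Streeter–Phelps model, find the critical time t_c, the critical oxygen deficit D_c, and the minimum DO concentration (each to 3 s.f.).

At the critical point dD/dt = 0, so k_1 L₀ e^(−k_1 t) = k_2 D. Substituting D(t) from the Streeter–Phelps equation and solving for t gives
t_c = ln[(k_2/k_1)(1 − D₀(k_2−k_1)/(k_1 L₀))] / (k_2−k_1).
Here k_2−k_1 = 1.049 d⁻¹ and 1 − D₀(k_2−k_1)/(k_1 L₀) = 1 − 2.85×1.049/(0.441×21.0) = 0.6772, so
t_c = ln(3.379 × 0.6772) / 1.049 = 0.8277 / 1.049 = 0.7890 d.
D_c = (k_1/k_2) L₀ e^(−k_1 t_c) = (0.441/1.49) × 21.0 × e^(−0.441×0.7890) = 0.2960 × 21.0 × 0.7061 = 4.389 mg/L.
Minimum DO = C_s − D_c = 7.88 − 4.389 = 3.491 mg/L.

t_c ≈ 0.789 d; D_c ≈ 4.39 mg/L; min DO ≈ 3.49 mg/L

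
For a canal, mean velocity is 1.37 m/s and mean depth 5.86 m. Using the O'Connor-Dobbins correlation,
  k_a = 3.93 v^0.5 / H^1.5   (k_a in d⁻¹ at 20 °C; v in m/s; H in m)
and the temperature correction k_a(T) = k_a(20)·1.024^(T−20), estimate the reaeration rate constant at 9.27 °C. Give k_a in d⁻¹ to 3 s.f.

k_a ≈ 0.251 d⁻¹

k_a(20) = 3.93 × 1.37^0.5 / 5.86^1.5 = 3.93 × 1.170 / 14.19 = 0.3243 d⁻¹.
k_a(9.27) = 0.3243 × 1.024^(9.27−20) = 0.3243 × 0.7753 = 0.2514 d⁻¹.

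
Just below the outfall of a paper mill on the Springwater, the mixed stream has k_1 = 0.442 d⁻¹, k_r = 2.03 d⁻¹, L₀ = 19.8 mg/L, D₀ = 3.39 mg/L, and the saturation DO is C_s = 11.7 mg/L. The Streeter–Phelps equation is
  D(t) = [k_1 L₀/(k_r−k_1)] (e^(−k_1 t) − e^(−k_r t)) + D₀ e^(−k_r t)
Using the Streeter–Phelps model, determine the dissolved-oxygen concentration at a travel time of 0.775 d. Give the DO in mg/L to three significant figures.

k_1 L₀/(k_r−k_1) = 0.442×19.8/(2.03−0.442) = 8.752/1.588 = 5.511 mg/L.
e^(−k_1 t) = e^(−0.442×0.7750) = 0.7100; e^(−k_r t) = e^(−2.03×0.7750) = 0.2074.
D = 5.511 × (0.7100 − 0.2074) + 3.39 × 0.2074 = 2.770 + 0.7030 = 3.473 mg/L.
DO = C_s − D = 11.7 − 3.473 = 8.227 mg/L.

DO ≈ 8.23 mg/L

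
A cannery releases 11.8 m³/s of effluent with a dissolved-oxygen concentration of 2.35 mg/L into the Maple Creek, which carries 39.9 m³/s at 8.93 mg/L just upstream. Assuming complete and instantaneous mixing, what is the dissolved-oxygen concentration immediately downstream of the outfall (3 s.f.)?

7.43 mg/L

Flow-weighted mixing: C = (Q_r C_r + Q_w C_w)/(Q_r + Q_w)
= (39.9×8.93 + 11.8×2.35)/(39.9 + 11.8) = 384.0/51.70 = 7.428 mg/L.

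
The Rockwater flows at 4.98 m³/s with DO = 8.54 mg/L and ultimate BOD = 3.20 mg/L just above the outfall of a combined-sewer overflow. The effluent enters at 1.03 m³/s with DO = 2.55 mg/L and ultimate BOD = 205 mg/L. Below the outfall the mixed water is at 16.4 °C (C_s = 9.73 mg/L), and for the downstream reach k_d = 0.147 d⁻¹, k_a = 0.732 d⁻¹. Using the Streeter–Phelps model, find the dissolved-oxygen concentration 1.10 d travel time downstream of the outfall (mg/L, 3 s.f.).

Mixed DO = (4.98×8.54 + 1.03×2.55)/(4.98+1.03) = 45.16/6.010 = 7.513 mg/L.
Mixed L₀ = (4.98×3.20 + 1.03×205)/(6.010) = 227.1/6.010 = 37.78 mg/L.
Initial deficit D₀ = C_s − DO₀ = 9.73 − 7.513 = 2.217 mg/L.
D(1.10) = [0.147×37.78/(0.732−0.147)](e^(−0.147×1.10) − e^(−0.732×1.10)) + 2.217 e^(−0.732×1.10)
= 9.495 × (0.8507 − 0.4470) + 2.217 × 0.4470 = 4.824 mg/L.
DO = 9.73 − 4.824 = 4.906 mg/L.

DO ≈ 4.91 mg/L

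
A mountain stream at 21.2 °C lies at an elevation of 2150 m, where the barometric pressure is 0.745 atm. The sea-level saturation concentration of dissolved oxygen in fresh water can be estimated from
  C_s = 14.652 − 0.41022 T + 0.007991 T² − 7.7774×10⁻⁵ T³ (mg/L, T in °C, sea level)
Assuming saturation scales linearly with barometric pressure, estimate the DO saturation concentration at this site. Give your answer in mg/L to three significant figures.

C_s ≈ 6.56 mg/L

At sea level: C_s = 14.652 − 0.41022×21.2 + 0.007991×21.2² − 7.7774×10⁻⁵×21.2³ = 8.806 mg/L.
Pressure correction: C_s' = 8.806 × 0.745 = 6.560 mg/L.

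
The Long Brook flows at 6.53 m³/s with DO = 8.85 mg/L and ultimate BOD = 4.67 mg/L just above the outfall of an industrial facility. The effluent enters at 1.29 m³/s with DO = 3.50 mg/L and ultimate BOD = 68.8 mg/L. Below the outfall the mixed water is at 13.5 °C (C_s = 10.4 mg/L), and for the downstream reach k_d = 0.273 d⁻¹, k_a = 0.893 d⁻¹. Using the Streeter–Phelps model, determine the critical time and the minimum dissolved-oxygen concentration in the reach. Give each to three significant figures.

t_c ≈ 1.19 d; minimum DO ≈ 7.03 mg/L

Mixed DO = (6.53×8.85 + 1.29×3.50)/(6.53+1.29) = 62.31/7.820 = 7.967 mg/L.
Mixed L₀ = (6.53×4.67 + 1.29×68.8)/(7.820) = 119.2/7.820 = 15.25 mg/L.
Initial deficit D₀ = C_s − DO₀ = 10.4 − 7.967 = 2.433 mg/L.
t_c = (1/0.6200) ln[(0.893/0.273)(1 − 2.433×0.6200/(0.273×15.25))] = 1.613 × ln(2.086) = 1.186 d.
D_c = (0.273/0.893) × 15.25 × e^(−0.273×1.186) = 0.3057 × 15.25 × 0.7234 = 3.372 mg/L.
Minimum DO = 10.4 − 3.372 = 7.028 mg/L.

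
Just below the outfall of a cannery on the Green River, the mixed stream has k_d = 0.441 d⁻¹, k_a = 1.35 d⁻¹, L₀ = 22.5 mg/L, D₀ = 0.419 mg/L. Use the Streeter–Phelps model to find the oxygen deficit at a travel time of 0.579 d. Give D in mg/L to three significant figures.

k_d L₀/(k_a−k_d) = 0.441×22.5/(1.35−0.441) = 9.922/0.9090 = 10.92 mg/L.
e^(−k_d t) = e^(−0.441×0.5790) = 0.7747; e^(−k_a t) = e^(−1.35×0.5790) = 0.4577.
D = 10.92 × (0.7747 − 0.4577) + 0.419 × 0.4577 = 3.460 + 0.1918 = 3.652 mg/L.

D ≈ 3.65 mg/L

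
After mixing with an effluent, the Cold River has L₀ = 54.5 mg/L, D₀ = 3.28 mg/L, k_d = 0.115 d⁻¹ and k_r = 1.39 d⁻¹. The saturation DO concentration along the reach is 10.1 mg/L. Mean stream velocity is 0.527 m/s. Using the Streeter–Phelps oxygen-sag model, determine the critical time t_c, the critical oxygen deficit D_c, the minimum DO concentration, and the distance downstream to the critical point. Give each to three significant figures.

t_c = [1/(k_r−k_d)] ln[(k_r/k_d)(1 − D₀(k_r−k_d)/(k_d L₀))]
= [1/(1.39−0.115)] ln[(1.39/0.115)(1 − 3.28×1.275/(0.115×54.5))]
= (1/1.275) ln[12.09 × 0.3327] = 0.7843 × ln(4.022) = 0.7843 × 1.392 = 1.092 d.
L(t_c) = L₀ e^(−k_d t_c) = 54.5 × 0.8820 = 48.07 mg/L, and at the critical point k_r D_c = k_d L, so D_c = (0.115/1.39) × 48.07 = 3.977 mg/L.
Minimum DO = C_s − D_c = 10.1 − 3.977 = 6.123 mg/L.
x_c = v t_c = 0.527 m/s × 1.092 d × 86400 s/d = 49700 m ≈ 49.7 km.

t_c ≈ 1.09 d; D_c ≈ 3.98 mg/L; min DO ≈ 6.12 mg/L; x_c ≈ 49.7 km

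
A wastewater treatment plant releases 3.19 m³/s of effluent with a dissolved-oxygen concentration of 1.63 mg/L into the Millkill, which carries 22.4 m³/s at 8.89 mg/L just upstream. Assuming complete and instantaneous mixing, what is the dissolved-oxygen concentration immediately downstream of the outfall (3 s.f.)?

7.98 mg/L

Flow-weighted mixing: C = (Q_r C_r + Q_w C_w)/(Q_r + Q_w)
= (22.4×8.89 + 3.19×1.63)/(22.4 + 3.19) = 204.3/25.59 = 7.985 mg/L.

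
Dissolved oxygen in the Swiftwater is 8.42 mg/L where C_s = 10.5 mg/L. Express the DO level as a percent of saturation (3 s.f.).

80.2 % saturation

% saturation = C/C_s × 100 = 8.42/10.5 × 100 = 80.2 %.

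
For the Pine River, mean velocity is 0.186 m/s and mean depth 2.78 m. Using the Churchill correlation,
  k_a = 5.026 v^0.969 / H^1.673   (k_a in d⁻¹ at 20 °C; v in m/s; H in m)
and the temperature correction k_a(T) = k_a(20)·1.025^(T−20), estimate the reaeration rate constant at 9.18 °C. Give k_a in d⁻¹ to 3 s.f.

k_a ≈ 0.136 d⁻¹

k_a(20) = 5.026 × 0.186^0.969 / 2.78^1.673 = 5.026 × 0.1960 / 5.532 = 0.1780 d⁻¹.
k_a(9.18) = 0.1780 × 1.025^(9.18−20) = 0.1780 × 0.7655 = 0.1363 d⁻¹.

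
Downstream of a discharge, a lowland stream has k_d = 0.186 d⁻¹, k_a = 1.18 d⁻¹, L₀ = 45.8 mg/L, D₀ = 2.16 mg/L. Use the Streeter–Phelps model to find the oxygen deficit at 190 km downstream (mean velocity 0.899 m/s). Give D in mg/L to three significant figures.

D ≈ 5.08 mg/L

Travel time t = x/v = 190 km / (0.899 m/s) = 190000 m / 0.899 m/s = 211300 s = 2.446 d.
k_d L₀/(k_a−k_d) = 0.186×45.8/(1.18−0.186) = 8.519/0.9940 = 8.570 mg/L.
e^(−k_d t) = e^(−0.186×2.446) = 0.6345; e^(−k_a t) = e^(−1.18×2.446) = 0.05577.
D = 8.570 × (0.6345 − 0.05577) + 2.16 × 0.05577 = 4.959 + 0.1205 = 5.080 mg/L.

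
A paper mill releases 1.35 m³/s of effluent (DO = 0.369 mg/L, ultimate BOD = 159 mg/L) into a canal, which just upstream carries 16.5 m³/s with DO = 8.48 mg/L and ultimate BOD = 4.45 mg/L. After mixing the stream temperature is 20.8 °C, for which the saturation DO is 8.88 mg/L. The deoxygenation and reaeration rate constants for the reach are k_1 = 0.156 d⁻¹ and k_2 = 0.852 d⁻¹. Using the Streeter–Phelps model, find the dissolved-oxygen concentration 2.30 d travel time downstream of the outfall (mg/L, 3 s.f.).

DO ≈ 6.72 mg/L

Mixed DO = (16.5×8.48 + 1.35×0.369)/(16.5+1.35) = 140.4/17.85 = 7.867 mg/L.
Mixed L₀ = (16.5×4.45 + 1.35×159)/(17.85) = 288.1/17.85 = 16.14 mg/L.
Initial deficit D₀ = C_s − DO₀ = 8.88 − 7.867 = 1.013 mg/L.
D(2.30) = [0.156×16.14/(0.852−0.156)](e^(−0.156×2.30) − e^(−0.852×2.30)) + 1.013 e^(−0.852×2.30)
= 3.617 × (0.6985 − 0.1409) + 1.013 × 0.1409 = 2.160 mg/L.
DO = 8.88 − 2.160 = 6.720 mg/L.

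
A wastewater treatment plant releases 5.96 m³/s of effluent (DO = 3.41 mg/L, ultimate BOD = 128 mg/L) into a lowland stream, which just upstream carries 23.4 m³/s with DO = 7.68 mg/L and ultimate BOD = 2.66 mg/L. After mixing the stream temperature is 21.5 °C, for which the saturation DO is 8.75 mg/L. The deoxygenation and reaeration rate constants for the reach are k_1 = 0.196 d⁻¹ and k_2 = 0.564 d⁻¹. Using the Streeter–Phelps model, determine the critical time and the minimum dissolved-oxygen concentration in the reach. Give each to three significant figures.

Mixed DO = (23.4×7.68 + 5.96×3.41)/(23.4+5.96) = 200.0/29.36 = 6.813 mg/L.
Mixed L₀ = (23.4×2.66 + 5.96×128)/(29.36) = 825.1/29.36 = 28.10 mg/L.
Initial deficit D₀ = C_s − DO₀ = 8.75 − 6.813 = 1.937 mg/L.
t_c = (1/0.3680) ln[(0.564/0.196)(1 − 1.937×0.3680/(0.196×28.10))] = 2.717 × ln(2.505) = 2.496 d.
D_c = (0.196/0.564) × 28.10 × e^(−0.196×2.496) = 0.3475 × 28.10 × 0.6132 = 5.988 mg/L.
Minimum DO = 8.75 − 5.988 = 2.762 mg/L.

t_c ≈ 2.50 d; minimum DO ≈ 2.76 mg/L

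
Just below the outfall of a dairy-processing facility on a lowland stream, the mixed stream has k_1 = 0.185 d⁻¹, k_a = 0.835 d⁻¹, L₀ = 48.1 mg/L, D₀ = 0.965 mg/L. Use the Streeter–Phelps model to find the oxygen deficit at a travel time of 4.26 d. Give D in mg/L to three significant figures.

D ≈ 5.86 mg/L

k_1 L₀/(k_a−k_1) = 0.185×48.1/(0.835−0.185) = 8.899/0.6500 = 13.69 mg/L.
e^(−k_1 t) = e^(−0.185×4.260) = 0.4547; e^(−k_a t) = e^(−0.835×4.260) = 0.02852.
D = 13.69 × (0.4547 − 0.02852) + 0.965 × 0.02852 = 5.834 + 0.02752 = 5.862 mg/L.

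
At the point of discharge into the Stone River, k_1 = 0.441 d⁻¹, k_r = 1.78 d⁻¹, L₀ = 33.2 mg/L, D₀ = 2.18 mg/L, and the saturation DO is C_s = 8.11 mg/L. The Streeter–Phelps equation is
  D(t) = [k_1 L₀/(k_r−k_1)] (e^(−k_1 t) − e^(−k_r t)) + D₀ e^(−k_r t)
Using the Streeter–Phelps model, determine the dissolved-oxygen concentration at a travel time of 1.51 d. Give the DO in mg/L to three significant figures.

DO ≈ 3.09 mg/L

k_1 L₀/(k_r−k_1) = 0.441×33.2/(1.78−0.441) = 14.64/1.339 = 10.93 mg/L.
e^(−k_1 t) = e^(−0.441×1.510) = 0.5138; e^(−k_r t) = e^(−1.78×1.510) = 0.06803.
D = 10.93 × (0.5138 − 0.06803) + 2.18 × 0.06803 = 4.874 + 0.1483 = 5.023 mg/L.
DO = C_s − D = 8.11 − 5.023 = 3.087 mg/L.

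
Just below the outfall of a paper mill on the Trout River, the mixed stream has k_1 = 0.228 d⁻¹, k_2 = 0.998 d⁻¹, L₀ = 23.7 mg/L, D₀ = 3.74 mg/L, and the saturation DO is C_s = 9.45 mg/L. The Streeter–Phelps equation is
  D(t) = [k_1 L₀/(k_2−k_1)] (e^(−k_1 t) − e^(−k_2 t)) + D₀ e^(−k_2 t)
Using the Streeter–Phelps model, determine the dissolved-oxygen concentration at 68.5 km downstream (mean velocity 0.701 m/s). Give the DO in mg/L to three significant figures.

Travel time t = x/v = 68.5 km / (0.701 m/s) = 68500 m / 0.701 m/s = 97720 s = 1.131 d.
k_1 L₀/(k_2−k_1) = 0.228×23.7/(0.998−0.228) = 5.404/0.7700 = 7.018 mg/L.
e^(−k_1 t) = e^(−0.228×1.131) = 0.7727; e^(−k_2 t) = e^(−0.998×1.131) = 0.3234.
D = 7.018 × (0.7727 − 0.3234) + 3.74 × 0.3234 = 3.153 + 1.210 = 4.362 mg/L.
DO = C_s − D = 9.45 − 4.362 = 5.088 mg/L.

DO ≈ 5.09 mg/L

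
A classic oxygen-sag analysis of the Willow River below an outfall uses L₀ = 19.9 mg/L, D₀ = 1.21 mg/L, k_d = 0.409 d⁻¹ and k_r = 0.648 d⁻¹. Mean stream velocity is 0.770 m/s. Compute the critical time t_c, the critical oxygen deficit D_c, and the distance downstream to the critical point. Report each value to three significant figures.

t_c ≈ 1.77 d; D_c ≈ 6.08 mg/L; x_c ≈ 118 km

At the critical point dD/dt = 0, so k_d L₀ e^(−k_d t) = k_r D. Substituting D(t) from the Streeter–Phelps equation and solving for t gives
t_c = ln[(k_r/k_d)(1 − D₀(k_r−k_d)/(k_d L₀))] / (k_r−k_d).
Here k_r−k_d = 0.2390 d⁻¹ and 1 − D₀(k_r−k_d)/(k_d L₀) = 1 − 1.21×0.2390/(0.409×19.9) = 0.9645, so
t_c = ln(1.584 × 0.9645) / 0.2390 = 0.4240 / 0.2390 = 1.774 d.
L(t_c) = L₀ e^(−k_d t_c) = 19.9 × 0.4840 = 9.632 mg/L, and at the critical point k_r D_c = k_d L, so D_c = (0.409/0.648) × 9.632 = 6.080 mg/L.
x_c = v t_c = 0.770 m/s × 1.774 d × 86400 s/d = 118000 m ≈ 118 km.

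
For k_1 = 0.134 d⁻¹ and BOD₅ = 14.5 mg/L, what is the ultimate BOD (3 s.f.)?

L₀ ≈ 29.7 mg/L

BOD₅ = L₀(1 − e^(−5k_1)) ⇒ L₀ = BOD₅ / (1 − e^(−5×0.134))
= 14.5 / (1 − 0.5117) = 14.5 / 0.4883 = 29.70 mg/L.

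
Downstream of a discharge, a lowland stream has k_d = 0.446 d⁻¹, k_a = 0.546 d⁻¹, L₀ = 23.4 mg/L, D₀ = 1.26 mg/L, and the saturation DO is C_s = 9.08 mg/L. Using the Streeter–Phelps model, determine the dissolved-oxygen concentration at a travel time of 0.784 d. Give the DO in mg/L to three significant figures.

k_d L₀/(k_a−k_d) = 0.446×23.4/(0.546−0.446) = 10.44/0.1000 = 104.4 mg/L.
e^(−k_d t) = e^(−0.446×0.7840) = 0.7049; e^(−k_a t) = e^(−0.546×0.7840) = 0.6518.
D = 104.4 × (0.7049 − 0.6518) + 1.26 × 0.6518 = 5.547 + 0.8212 = 6.369 mg/L.
DO = C_s − D = 9.08 − 6.369 = 2.711 mg/L.

DO ≈ 2.71 mg/L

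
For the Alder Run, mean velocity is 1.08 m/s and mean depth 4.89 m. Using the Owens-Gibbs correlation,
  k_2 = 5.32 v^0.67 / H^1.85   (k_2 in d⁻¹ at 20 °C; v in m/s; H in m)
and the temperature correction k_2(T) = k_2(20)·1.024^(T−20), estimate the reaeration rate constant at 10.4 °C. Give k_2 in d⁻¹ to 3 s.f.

k_2(20) = 5.32 × 1.08^0.67 / 4.89^1.85 = 5.32 × 1.053 / 18.85 = 0.2972 d⁻¹.
k_2(10.4) = 0.2972 × 1.024^(10.4−20) = 0.2972 × 0.7964 = 0.2367 d⁻¹.

k_2 ≈ 0.237 d⁻¹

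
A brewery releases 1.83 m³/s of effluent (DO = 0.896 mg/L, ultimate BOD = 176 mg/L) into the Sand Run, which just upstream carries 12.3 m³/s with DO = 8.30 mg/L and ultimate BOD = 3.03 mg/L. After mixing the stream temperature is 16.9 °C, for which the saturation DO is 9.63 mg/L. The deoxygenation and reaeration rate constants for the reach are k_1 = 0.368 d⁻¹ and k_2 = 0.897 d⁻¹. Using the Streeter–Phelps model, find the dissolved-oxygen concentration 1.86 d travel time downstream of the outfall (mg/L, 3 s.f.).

DO ≈ 3.61 mg/L

Mixed DO = (12.3×8.30 + 1.83×0.896)/(12.3+1.83) = 103.7/14.13 = 7.341 mg/L.
Mixed L₀ = (12.3×3.03 + 1.83×176)/(14.13) = 359.3/14.13 = 25.43 mg/L.
Initial deficit D₀ = C_s − DO₀ = 9.63 − 7.341 = 2.289 mg/L.
D(1.86) = [0.368×25.43/(0.897−0.368)](e^(−0.368×1.86) − e^(−0.897×1.86)) + 2.289 e^(−0.897×1.86)
= 17.69 × (0.5044 − 0.1885) + 2.289 × 0.1885 = 6.019 mg/L.
DO = 9.63 − 6.019 = 3.611 mg/L.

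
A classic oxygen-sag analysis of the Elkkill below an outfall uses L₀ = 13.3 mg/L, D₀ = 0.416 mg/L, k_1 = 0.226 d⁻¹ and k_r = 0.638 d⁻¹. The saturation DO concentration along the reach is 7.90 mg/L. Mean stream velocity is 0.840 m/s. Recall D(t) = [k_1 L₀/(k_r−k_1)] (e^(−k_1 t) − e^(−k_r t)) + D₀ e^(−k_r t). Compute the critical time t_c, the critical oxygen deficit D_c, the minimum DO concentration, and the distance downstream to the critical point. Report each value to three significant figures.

t_c ≈ 2.38 d; D_c ≈ 2.75 mg/L; min DO ≈ 5.15 mg/L; x_c ≈ 172 km

t_c = [1/(k_r−k_1)] ln[(k_r/k_1)(1 − D₀(k_r−k_1)/(k_1 L₀))]
= [1/(0.638−0.226)] ln[(0.638/0.226)(1 − 0.416×0.4120/(0.226×13.3))]
= (1/0.4120) ln[2.823 × 0.9430] = 2.427 × ln(2.662) = 2.427 × 0.9791 = 2.376 d.
D_c = (k_1/k_r) L₀ e^(−k_1 t_c) = (0.226/0.638) × 13.3 × e^(−0.226×2.376) = 0.3542 × 13.3 × 0.5845 = 2.754 mg/L.
Minimum DO = C_s − D_c = 7.90 − 2.754 = 5.146 mg/L.
x_c = v t_c = 0.840 m/s × 2.376 d × 86400 s/d = 172500 m ≈ 172 km.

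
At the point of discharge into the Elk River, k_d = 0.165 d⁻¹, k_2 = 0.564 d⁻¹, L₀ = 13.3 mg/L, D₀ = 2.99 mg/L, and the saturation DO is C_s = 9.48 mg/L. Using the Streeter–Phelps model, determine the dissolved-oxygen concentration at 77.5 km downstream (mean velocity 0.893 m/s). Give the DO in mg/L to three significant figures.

DO ≈ 6.24 mg/L

Travel time t = x/v = 77.5 km / (0.893 m/s) = 77500 m / 0.893 m/s = 86790 s = 1.004 d.
k_d L₀/(k_2−k_d) = 0.165×13.3/(0.564−0.165) = 2.195/0.3990 = 5.500 mg/L.
e^(−k_d t) = e^(−0.165×1.004) = 0.8473; e^(−k_2 t) = e^(−0.564×1.004) = 0.5675.
D = 5.500 × (0.8473 − 0.5675) + 2.99 × 0.5675 = 1.539 + 1.697 = 3.236 mg/L.
DO = C_s − D = 9.48 − 3.236 = 6.244 mg/L.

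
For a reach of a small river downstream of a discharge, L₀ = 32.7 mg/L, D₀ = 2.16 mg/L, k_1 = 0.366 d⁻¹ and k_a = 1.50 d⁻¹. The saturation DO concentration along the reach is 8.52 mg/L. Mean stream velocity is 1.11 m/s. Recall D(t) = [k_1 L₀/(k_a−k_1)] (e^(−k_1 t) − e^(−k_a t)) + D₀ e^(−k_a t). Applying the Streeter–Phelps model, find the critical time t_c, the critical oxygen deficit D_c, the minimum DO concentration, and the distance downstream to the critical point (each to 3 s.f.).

t_c = [1/(k_a−k_1)] ln[(k_a/k_1)(1 − D₀(k_a−k_1)/(k_1 L₀))]
= [1/(1.50−0.366)] ln[(1.50/0.366)(1 − 2.16×1.134/(0.366×32.7))]
= (1/1.134) ln[4.098 × 0.7953] = 0.8818 × ln(3.260) = 0.8818 × 1.182 = 1.042 d.
L(t_c) = L₀ e^(−k_1 t_c) = 32.7 × 0.6829 = 22.33 mg/L, and at the critical point k_a D_c = k_1 L, so D_c = (0.366/1.50) × 22.33 = 5.449 mg/L.
Minimum DO = C_s − D_c = 8.52 − 5.449 = 3.071 mg/L.
x_c = v t_c = 1.11 m/s × 1.042 d × 86400 s/d = 99930 m ≈ 99.9 km.

t_c ≈ 1.04 d; D_c ≈ 5.45 mg/L; min DO ≈ 3.07 mg/L; x_c ≈ 99.9 km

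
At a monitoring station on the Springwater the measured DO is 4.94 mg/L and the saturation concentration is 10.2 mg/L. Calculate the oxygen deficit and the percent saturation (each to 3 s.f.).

D ≈ 5.26 mg/L; 48.4 % saturation

D = C_s − C = 10.2 − 4.94 = 5.26 mg/L.
% saturation = 4.94/10.2 × 100 = 48.4 %.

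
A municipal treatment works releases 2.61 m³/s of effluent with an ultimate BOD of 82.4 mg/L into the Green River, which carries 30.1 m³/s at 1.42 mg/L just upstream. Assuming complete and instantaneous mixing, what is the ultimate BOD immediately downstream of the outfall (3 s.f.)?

Flow-weighted mixing: C = (Q_r C_r + Q_w C_w)/(Q_r + Q_w)
= (30.1×1.42 + 2.61×82.4)/(30.1 + 2.61) = 257.8/32.71 = 7.882 mg/L.

7.88 mg/L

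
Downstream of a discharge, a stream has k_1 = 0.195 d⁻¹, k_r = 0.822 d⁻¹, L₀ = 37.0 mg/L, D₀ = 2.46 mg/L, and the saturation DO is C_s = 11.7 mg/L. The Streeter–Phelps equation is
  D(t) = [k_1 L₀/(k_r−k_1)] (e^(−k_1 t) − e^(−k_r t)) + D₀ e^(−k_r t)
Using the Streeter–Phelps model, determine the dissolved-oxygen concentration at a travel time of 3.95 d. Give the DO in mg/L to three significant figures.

k_1 L₀/(k_r−k_1) = 0.195×37.0/(0.822−0.195) = 7.215/0.6270 = 11.51 mg/L.
e^(−k_1 t) = e^(−0.195×3.950) = 0.4629; e^(−k_r t) = e^(−0.822×3.950) = 0.03889.
D = 11.51 × (0.4629 − 0.03889) + 2.46 × 0.03889 = 4.879 + 0.09568 = 4.975 mg/L.
DO = C_s − D = 11.7 − 4.975 = 6.725 mg/L.

DO ≈ 6.73 mg/L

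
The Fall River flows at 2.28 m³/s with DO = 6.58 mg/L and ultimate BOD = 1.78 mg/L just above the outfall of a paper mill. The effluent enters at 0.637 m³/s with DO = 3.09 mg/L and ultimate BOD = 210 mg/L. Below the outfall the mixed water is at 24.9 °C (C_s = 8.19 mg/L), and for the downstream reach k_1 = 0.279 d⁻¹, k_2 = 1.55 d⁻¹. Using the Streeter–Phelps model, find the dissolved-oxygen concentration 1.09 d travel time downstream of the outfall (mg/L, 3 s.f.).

Mixed DO = (2.28×6.58 + 0.637×3.09)/(2.28+0.637) = 16.97/2.917 = 5.818 mg/L.
Mixed L₀ = (2.28×1.78 + 0.637×210)/(2.917) = 137.8/2.917 = 47.25 mg/L.
Initial deficit D₀ = C_s − DO₀ = 8.19 − 5.818 = 2.372 mg/L.
D(1.09) = [0.279×47.25/(1.55−0.279)](e^(−0.279×1.09) − e^(−1.55×1.09)) + 2.372 e^(−1.55×1.09)
= 10.37 × (0.7378 − 0.1846) + 2.372 × 0.1846 = 6.175 mg/L.
DO = 8.19 − 6.175 = 2.015 mg/L.

DO ≈ 2.01 mg/L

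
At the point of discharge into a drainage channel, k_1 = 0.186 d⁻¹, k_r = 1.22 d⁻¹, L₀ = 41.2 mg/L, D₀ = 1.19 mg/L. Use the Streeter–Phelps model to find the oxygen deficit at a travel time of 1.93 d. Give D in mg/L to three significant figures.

k_1 L₀/(k_r−k_1) = 0.186×41.2/(1.22−0.186) = 7.663/1.034 = 7.411 mg/L.
e^(−k_1 t) = e^(−0.186×1.930) = 0.6984; e^(−k_r t) = e^(−1.22×1.930) = 0.09493.
D = 7.411 × (0.6984 − 0.09493) + 1.19 × 0.09493 = 4.472 + 0.1130 = 4.585 mg/L.

D ≈ 4.59 mg/L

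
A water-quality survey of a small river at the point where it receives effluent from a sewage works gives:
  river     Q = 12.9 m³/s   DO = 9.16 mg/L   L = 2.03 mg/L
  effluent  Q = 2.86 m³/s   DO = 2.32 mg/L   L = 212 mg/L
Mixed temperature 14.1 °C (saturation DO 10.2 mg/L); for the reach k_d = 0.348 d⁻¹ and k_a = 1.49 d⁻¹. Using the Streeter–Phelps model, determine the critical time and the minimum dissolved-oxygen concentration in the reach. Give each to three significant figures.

t_c ≈ 1.09 d; minimum DO ≈ 3.79 mg/L

Mixed DO = (12.9×9.16 + 2.86×2.32)/(12.9+2.86) = 124.8/15.76 = 7.919 mg/L.
Mixed L₀ = (12.9×2.03 + 2.86×212)/(15.76) = 632.5/15.76 = 40.13 mg/L.
Initial deficit D₀ = C_s − DO₀ = 10.2 − 7.919 = 2.281 mg/L.
t_c = (1/1.142) ln[(1.49/0.348)(1 − 2.281×1.142/(0.348×40.13))] = 0.8757 × ln(3.483) = 1.093 d.
D_c = (0.348/1.49) × 40.13 × e^(−0.348×1.093) = 0.2336 × 40.13 × 0.6837 = 6.408 mg/L.
Minimum DO = 10.2 − 6.408 = 3.792 mg/L.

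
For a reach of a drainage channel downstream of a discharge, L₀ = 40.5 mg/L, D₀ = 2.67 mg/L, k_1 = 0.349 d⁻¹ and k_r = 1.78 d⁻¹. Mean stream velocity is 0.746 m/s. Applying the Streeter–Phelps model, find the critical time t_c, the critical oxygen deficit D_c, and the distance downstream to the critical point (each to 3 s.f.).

t_c ≈ 0.918 d; D_c ≈ 5.76 mg/L; x_c ≈ 59.2 km

With k_r/k_1 = 5.100 and 1 − D₀(k_r−k_1)/(k_1 L₀) = 0.7297,
t_c = ln(5.100 × 0.7297) / (1.78 − 0.349) = ln(3.722) / 1.431 = 1.314/1.431 = 0.9183 d.
D_c = (k_1/k_r) L₀ e^(−k_1 t_c) = (0.349/1.78) × 40.5 × e^(−0.349×0.9183) = 0.1961 × 40.5 × 0.7258 = 5.763 mg/L.
x_c = v t_c = 0.746 m/s × 0.9183 d × 86400 s/d = 59190 m ≈ 59.2 km.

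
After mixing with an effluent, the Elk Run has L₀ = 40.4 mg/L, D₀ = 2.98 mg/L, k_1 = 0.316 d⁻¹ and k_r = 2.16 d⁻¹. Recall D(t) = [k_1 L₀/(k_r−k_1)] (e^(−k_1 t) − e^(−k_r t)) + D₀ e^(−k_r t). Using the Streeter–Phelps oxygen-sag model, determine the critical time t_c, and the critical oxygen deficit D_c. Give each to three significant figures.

t_c ≈ 0.737 d; D_c ≈ 4.68 mg/L

t_c = [1/(k_r−k_1)] ln[(k_r/k_1)(1 − D₀(k_r−k_1)/(k_1 L₀))]
= [1/(2.16−0.316)] ln[(2.16/0.316)(1 − 2.98×1.844/(0.316×40.4))]
= (1/1.844) ln[6.835 × 0.5696] = 0.5423 × ln(3.893) = 0.5423 × 1.359 = 0.7371 d.
L(t_c) = L₀ e^(−k_1 t_c) = 40.4 × 0.7922 = 32.01 mg/L, and at the critical point k_r D_c = k_1 L, so D_c = (0.316/2.16) × 32.01 = 4.682 mg/L.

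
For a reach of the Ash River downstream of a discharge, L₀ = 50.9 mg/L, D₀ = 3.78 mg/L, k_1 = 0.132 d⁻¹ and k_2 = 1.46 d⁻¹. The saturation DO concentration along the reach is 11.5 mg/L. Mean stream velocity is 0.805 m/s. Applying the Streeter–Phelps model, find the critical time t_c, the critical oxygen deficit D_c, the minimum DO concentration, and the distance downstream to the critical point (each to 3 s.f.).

t_c ≈ 0.774 d; D_c ≈ 4.15 mg/L; min DO ≈ 7.35 mg/L; x_c ≈ 53.9 km

t_c = [1/(k_2−k_1)] ln[(k_2/k_1)(1 − D₀(k_2−k_1)/(k_1 L₀))]
= [1/(1.46−0.132)] ln[(1.46/0.132)(1 − 3.78×1.328/(0.132×50.9))]
= (1/1.328) ln[11.06 × 0.2529] = 0.7530 × ln(2.797) = 0.7530 × 1.028 = 0.7745 d.
L(t_c) = L₀ e^(−k_1 t_c) = 50.9 × 0.9028 = 45.95 mg/L, and at the critical point k_2 D_c = k_1 L, so D_c = (0.132/1.46) × 45.95 = 4.155 mg/L.
Minimum DO = C_s − D_c = 11.5 − 4.155 = 7.345 mg/L.
x_c = v t_c = 0.805 m/s × 0.7745 d × 86400 s/d = 53870 m ≈ 53.9 km.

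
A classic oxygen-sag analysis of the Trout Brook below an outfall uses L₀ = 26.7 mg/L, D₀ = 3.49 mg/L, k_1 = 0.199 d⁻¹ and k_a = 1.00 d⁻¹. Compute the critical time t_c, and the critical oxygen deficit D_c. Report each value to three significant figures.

With k_a/k_1 = 5.025 and 1 − D₀(k_a−k_1)/(k_1 L₀) = 0.4739,
t_c = ln(5.025 × 0.4739) / (1.00 − 0.199) = ln(2.381) / 0.8010 = 0.8676/0.8010 = 1.083 d.
D_c = (k_1/k_a) L₀ e^(−k_1 t_c) = (0.199/1.00) × 26.7 × e^(−0.199×1.083) = 0.1990 × 26.7 × 0.8061 = 4.283 mg/L.

t_c ≈ 1.08 d; D_c ≈ 4.28 mg/L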